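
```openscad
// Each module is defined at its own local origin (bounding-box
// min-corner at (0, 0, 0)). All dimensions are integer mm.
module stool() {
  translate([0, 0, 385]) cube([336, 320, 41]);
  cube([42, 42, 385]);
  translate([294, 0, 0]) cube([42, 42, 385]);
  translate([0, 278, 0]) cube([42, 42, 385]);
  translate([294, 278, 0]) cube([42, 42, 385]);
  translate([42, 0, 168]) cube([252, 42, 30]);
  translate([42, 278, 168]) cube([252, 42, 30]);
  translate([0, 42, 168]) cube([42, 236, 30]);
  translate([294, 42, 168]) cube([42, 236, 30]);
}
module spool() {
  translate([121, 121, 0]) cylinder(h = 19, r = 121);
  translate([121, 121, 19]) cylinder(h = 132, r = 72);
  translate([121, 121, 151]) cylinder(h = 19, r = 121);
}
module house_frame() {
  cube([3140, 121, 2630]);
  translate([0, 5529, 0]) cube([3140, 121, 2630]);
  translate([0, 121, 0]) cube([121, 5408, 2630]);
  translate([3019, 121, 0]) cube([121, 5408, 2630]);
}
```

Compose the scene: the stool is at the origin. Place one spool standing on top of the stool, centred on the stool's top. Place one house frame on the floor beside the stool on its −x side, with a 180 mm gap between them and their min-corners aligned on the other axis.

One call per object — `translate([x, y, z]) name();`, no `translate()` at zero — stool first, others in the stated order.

stool();
translate([47, 39, 426]) spool();
translate([-3320, 0, 0]) house_frame();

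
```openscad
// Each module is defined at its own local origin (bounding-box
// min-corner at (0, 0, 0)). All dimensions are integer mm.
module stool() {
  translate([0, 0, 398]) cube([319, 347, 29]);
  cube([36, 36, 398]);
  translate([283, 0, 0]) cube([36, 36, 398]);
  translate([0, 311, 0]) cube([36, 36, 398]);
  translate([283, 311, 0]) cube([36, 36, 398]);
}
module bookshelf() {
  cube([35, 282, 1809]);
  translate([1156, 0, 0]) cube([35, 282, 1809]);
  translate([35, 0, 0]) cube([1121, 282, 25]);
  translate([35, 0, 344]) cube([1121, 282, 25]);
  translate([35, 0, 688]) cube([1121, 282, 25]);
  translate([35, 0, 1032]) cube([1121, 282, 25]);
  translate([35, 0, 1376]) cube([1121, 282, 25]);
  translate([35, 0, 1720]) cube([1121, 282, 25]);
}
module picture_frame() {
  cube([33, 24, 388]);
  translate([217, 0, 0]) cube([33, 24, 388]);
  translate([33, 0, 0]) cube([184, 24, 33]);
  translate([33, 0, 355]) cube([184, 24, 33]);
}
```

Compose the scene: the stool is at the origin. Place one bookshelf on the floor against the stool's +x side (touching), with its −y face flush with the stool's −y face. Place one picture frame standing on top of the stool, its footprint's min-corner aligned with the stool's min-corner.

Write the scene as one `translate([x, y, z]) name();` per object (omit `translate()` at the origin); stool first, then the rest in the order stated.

stool();
translate([319, 0, 0]) bookshelf();
translate([0, 0, 427]) picture_frame();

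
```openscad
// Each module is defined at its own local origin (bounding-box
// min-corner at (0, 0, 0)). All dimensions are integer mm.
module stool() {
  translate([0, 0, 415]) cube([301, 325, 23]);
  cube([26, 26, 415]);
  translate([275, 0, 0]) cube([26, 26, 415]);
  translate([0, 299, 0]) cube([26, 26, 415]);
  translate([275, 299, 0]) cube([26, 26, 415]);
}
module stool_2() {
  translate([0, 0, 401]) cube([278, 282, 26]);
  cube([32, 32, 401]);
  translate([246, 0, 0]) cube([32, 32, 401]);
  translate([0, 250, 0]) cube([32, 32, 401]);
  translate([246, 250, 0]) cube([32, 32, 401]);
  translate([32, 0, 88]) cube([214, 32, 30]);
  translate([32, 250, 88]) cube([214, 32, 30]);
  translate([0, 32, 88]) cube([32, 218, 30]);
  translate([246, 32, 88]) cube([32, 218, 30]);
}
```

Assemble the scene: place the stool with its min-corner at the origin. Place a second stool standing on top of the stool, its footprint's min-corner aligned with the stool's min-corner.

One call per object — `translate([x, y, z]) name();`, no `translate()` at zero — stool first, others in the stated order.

stool();
translate([0, 0, 438]) stool_2();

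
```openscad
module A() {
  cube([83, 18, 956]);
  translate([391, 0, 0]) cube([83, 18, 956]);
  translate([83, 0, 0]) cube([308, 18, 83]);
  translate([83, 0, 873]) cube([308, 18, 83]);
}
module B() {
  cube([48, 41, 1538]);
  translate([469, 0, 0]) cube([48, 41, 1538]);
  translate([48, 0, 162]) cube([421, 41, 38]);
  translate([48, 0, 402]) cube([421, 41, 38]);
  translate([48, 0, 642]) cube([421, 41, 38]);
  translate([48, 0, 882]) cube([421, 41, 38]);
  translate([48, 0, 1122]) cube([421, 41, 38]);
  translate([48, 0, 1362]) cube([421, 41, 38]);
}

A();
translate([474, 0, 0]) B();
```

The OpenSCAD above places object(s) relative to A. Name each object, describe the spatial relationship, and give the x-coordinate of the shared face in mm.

The picture frame's +x face and the ladder's −x face are both at x = 474 mm.

A is a picture frame. B is a ladder. The ladder is against the picture frame's +x side, with their −y faces flush. The x-coordinate of the shared face is 474 mm.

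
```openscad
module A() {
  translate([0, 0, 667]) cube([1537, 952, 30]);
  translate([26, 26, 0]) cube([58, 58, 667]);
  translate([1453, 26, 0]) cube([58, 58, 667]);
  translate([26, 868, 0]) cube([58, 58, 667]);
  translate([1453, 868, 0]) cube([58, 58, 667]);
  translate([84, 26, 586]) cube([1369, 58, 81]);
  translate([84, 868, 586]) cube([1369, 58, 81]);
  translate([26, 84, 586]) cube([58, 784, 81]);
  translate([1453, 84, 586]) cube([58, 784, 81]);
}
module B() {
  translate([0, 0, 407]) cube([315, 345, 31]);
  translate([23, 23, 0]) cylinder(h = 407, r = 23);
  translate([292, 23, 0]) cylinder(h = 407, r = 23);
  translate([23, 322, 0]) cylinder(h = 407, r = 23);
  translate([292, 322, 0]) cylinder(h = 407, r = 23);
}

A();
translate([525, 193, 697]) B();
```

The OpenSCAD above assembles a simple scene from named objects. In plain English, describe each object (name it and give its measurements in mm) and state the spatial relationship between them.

A is a rectangular dining table. The top is 1537×952×30 mm with its upper surface at z = 697 mm. It stands on four 58×58 mm square legs, each inset 26 mm from the nearest pair of top edges, running from the floor to the underside of the top. Four apron rails, 58 mm thick and 81 mm tall, run between adjacent legs with their top edges flush with the underside of the top and their outer faces flush with the legs' outer faces.

B is a four-legged stool. The seat is a 315×345×31 mm slab whose top surface is at z = 438 mm; four round legs, each 46 mm in diameter, run from the floor (z = 0) to the underside of the seat, each leg's axis is inset half a diameter from the nearest pair of seat edges (so the leg's bounding box is flush with the corner).

The stool is on top of the table.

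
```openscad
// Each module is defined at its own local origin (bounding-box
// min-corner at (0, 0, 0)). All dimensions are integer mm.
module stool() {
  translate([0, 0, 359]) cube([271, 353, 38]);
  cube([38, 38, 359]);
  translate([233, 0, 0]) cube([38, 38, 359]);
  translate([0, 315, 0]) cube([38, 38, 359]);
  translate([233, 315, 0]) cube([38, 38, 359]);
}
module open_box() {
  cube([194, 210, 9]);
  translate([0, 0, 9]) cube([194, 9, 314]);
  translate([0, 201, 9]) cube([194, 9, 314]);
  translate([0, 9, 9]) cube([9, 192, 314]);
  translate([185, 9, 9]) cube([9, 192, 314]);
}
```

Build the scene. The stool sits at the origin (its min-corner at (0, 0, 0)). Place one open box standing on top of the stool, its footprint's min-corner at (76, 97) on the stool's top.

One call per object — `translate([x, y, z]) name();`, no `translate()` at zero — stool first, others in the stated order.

stool();
translate([76, 97, 397]) open_box();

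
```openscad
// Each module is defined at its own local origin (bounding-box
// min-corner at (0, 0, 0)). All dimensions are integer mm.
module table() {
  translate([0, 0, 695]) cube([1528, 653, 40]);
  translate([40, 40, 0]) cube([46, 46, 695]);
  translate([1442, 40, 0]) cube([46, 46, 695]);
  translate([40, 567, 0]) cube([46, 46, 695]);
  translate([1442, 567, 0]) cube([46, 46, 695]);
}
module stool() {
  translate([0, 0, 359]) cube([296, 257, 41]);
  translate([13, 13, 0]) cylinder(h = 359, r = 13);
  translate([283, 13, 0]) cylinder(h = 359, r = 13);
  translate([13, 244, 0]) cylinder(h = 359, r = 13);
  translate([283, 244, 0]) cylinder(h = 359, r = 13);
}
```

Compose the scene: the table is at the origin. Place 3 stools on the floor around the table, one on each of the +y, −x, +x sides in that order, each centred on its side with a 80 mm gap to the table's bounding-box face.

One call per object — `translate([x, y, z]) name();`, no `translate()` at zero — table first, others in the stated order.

table();
translate([616, 733, 0]) stool();
translate([-376, 198, 0]) stool();
translate([1608, 198, 0]) stool();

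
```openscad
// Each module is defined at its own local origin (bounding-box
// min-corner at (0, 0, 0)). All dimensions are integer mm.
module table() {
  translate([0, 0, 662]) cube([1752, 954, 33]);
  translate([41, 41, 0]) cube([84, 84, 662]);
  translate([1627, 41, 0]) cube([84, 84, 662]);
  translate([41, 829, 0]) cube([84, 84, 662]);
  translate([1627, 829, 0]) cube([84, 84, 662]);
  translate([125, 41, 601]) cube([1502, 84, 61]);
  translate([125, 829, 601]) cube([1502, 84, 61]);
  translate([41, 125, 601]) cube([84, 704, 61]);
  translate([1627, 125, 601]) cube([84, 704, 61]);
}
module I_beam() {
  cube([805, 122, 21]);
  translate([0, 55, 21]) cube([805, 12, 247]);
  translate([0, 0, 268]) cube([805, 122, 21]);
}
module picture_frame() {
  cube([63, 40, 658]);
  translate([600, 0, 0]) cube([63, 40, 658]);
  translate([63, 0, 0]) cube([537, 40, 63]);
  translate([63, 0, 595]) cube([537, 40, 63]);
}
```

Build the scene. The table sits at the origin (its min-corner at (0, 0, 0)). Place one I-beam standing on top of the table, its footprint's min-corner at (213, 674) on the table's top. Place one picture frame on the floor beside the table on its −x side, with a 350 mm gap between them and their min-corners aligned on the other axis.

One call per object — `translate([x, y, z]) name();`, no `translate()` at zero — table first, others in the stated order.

table();
translate([213, 674, 695]) I_beam();
translate([-1013, 0, 0]) picture_frame();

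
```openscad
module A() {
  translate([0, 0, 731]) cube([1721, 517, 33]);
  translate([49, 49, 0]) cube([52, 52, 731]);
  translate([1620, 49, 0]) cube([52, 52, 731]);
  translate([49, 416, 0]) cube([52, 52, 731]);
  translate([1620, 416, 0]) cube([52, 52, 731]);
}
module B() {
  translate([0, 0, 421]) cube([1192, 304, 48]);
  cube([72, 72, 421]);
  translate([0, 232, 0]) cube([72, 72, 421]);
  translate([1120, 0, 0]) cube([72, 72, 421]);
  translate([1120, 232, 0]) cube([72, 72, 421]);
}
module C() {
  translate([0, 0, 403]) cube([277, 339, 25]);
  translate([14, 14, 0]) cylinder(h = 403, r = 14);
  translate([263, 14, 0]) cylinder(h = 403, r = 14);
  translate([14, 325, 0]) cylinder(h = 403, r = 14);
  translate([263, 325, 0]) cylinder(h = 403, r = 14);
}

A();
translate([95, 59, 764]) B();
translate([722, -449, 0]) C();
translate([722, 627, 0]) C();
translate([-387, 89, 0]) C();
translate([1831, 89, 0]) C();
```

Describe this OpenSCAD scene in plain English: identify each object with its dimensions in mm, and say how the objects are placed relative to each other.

A is a table: top 1721 mm (x) × 517 mm (y), 33 mm thick, upper face at z = 764 mm, on four 52×52 mm square legs, each inset 49 mm from the nearest pair of top edges, running from z = 0 to the bottom of the top.

B is a long wooden bench with a 1192 mm (x) × 304 mm (y) seat, 48 mm thick, its top surface 469 mm above the floor. Four 72 mm square legs at the seat corners, flush with the edges, run from z = 0 to the seat underside.

C is a four-legged stool. The seat is a 277×339×25 mm slab whose top surface is at z = 428 mm; four round legs, each 28 mm in diameter, run from the floor (z = 0) to the underside of the seat, each leg's axis is inset half a diameter from the nearest pair of seat edges (so the leg's bounding box is flush with the corner).

The bench is on top of the table. Four stools sit around the table at the −y, +y, −x, +x sides.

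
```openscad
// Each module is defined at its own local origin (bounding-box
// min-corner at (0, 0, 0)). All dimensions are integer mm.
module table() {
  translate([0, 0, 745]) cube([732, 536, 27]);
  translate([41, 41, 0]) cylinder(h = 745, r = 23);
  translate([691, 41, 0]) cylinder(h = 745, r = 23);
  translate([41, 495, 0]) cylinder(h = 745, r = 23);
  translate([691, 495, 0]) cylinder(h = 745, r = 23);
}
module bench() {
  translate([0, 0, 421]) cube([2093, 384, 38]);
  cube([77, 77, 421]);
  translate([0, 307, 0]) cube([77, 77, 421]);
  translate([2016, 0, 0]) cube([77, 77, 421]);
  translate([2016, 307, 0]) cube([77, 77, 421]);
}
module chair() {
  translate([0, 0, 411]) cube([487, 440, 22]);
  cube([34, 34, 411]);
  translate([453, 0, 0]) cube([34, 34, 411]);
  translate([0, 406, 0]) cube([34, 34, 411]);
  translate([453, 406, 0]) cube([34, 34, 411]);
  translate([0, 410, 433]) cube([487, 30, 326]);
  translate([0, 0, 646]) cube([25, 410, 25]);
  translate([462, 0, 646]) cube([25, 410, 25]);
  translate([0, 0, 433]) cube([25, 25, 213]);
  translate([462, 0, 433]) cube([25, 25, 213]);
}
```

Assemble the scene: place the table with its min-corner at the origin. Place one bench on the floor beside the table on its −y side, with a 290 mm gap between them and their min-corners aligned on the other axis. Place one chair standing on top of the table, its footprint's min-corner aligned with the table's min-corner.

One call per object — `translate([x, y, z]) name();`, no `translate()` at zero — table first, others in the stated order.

table();
translate([0, -674, 0]) bench();
translate([0, 0, 772]) chair();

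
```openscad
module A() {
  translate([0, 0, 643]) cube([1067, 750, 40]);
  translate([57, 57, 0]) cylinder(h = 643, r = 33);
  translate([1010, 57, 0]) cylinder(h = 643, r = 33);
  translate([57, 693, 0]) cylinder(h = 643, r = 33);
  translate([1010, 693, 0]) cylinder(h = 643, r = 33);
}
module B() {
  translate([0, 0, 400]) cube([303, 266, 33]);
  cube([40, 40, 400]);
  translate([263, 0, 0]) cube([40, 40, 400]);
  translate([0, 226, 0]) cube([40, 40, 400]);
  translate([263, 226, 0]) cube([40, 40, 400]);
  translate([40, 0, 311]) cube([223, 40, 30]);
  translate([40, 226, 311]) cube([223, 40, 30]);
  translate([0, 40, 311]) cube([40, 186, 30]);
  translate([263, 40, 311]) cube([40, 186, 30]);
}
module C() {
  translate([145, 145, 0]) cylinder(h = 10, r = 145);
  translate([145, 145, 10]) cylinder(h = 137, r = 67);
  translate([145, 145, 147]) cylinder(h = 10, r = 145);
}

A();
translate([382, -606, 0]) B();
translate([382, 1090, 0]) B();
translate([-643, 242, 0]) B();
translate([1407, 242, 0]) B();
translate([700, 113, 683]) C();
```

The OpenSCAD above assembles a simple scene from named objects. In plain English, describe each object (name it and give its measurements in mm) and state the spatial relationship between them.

A is a rectangular dining table. The top is 1067×750×40 mm with its upper surface at z = 683 mm. It stands on four round legs of 66 mm diameter, each leg's bounding box inset 24 mm from the nearest pair of top edges, running from the floor to the underside of the top.

B is a simple wooden stool: a rectangular seat 303 mm (x) by 266 mm (y), 33 mm thick, top face at z = 433 mm, on four square legs, each 40×40 mm in cross-section. The legs rest on z = 0, each flush with a corner of the seat. Four stretchers, 40 mm wide and 30 mm tall, connect adjacent legs with their undersides at z = 311 mm, each running between the inner faces of the legs it joins and aligned with the legs' outer faces on the other axis.

C is a spool: two coaxial disc flanges of radius 145 mm and thickness 10 mm, joined by a core cylinder of radius 67 mm and height 137 mm. The lower flange rests on z = 0 and the three cylinders share a vertical axis.

Four stools sit around the table at the −y, +y, −x, +x sides. The spool is on top of the table.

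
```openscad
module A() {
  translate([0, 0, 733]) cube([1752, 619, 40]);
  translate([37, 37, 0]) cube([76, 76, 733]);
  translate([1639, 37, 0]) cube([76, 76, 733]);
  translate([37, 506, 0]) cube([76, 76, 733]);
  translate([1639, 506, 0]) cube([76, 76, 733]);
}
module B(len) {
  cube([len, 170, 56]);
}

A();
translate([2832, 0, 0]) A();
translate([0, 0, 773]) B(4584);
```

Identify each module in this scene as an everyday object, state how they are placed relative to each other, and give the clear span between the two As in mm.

Second table starts at x = 2832; first ends at x = 1752; clear span = 2832 − 1752 = 1080 mm.

A is a table. B is a beam. A beam spans the tops of two tables. The clear span between the two tables is 1080 mm.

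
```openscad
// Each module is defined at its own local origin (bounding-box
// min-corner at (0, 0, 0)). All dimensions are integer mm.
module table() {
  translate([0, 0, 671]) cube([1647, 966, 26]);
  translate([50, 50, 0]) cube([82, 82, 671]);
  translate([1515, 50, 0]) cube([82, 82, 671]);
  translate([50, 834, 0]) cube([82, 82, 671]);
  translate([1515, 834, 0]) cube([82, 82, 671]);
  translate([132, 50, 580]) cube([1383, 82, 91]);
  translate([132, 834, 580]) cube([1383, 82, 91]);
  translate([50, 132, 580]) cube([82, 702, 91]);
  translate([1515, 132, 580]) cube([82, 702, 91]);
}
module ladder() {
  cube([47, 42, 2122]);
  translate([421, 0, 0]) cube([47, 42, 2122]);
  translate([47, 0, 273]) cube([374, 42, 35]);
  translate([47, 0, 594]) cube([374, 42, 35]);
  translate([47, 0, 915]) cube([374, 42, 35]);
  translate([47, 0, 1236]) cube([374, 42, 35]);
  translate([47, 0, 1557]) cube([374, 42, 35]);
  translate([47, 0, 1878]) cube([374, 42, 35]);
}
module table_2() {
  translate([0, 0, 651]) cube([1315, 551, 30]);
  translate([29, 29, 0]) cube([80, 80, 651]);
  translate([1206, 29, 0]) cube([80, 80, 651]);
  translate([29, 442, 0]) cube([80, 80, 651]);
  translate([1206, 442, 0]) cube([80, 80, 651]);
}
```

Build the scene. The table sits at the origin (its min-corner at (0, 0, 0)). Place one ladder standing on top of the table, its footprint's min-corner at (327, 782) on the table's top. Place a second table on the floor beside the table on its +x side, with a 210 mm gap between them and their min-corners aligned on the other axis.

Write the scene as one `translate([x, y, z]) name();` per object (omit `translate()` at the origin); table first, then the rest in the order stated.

table();
translate([327, 782, 697]) ladder();
translate([1857, 0, 0]) table_2();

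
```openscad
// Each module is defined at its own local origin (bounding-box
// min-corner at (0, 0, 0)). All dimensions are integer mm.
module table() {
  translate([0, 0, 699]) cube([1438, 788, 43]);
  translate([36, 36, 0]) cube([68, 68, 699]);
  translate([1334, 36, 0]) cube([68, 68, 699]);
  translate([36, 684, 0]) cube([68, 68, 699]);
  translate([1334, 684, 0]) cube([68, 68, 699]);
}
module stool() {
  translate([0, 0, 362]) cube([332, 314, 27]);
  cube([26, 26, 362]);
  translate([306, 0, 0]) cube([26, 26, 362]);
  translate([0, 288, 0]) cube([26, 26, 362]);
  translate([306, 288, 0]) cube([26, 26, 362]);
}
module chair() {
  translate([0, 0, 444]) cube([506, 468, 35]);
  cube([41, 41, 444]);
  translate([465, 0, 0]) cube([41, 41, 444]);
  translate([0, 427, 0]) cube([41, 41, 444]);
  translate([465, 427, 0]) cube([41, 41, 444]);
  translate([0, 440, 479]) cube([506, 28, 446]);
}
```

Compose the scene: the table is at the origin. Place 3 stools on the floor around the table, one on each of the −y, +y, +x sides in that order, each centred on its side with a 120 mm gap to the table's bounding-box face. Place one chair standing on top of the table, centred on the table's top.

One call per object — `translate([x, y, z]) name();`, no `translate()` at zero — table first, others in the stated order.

table();
translate([553, -434, 0]) stool();
translate([553, 908, 0]) stool();
translate([1558, 237, 0]) stool();
translate([466, 160, 742]) chair();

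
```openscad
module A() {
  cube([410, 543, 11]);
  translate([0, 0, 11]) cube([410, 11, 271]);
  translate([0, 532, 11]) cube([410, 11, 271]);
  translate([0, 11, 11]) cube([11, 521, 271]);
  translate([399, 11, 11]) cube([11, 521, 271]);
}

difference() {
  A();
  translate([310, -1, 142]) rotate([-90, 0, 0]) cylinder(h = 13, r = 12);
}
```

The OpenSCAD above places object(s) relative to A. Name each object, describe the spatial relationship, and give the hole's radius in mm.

The subtracted cylinder has r = 12 mm.

A is an open box. The open box has a circular hole through its front wall. The hole's radius is 12 mm.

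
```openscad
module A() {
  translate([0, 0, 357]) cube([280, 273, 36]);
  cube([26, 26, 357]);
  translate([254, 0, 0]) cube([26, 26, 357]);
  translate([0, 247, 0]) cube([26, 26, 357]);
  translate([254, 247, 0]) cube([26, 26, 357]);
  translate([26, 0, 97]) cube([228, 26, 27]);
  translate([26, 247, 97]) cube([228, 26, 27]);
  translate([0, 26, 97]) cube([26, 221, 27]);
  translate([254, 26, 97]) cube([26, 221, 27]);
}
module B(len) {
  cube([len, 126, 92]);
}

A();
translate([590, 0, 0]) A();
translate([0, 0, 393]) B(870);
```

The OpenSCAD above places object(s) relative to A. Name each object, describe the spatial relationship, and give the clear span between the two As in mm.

Second stool starts at x = 590; first ends at x = 280; clear span = 590 − 280 = 310 mm.

A is a stool. B is a beam. A beam spans the tops of two stools. The clear span between the two stools is 310 mm.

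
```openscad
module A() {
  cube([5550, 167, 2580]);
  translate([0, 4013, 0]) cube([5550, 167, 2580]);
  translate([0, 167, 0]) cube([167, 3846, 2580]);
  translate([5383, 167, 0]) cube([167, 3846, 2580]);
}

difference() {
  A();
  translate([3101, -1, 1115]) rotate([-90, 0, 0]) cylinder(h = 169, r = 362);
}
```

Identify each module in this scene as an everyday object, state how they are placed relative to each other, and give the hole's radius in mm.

The subtracted cylinder has r = 362 mm.

A is a house frame. The house frame has a circular hole through its front wall. The hole's radius is 362 mm.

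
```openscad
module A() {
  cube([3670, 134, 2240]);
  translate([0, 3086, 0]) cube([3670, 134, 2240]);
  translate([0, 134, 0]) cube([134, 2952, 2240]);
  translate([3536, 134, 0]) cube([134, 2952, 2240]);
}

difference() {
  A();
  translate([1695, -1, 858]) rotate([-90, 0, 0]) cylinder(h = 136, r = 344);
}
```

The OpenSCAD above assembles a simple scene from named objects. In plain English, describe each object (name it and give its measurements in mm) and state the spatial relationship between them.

A is the wall frame of a small rectangular building: four walls, each 2240 mm tall and 134 mm thick, enclosing a footprint 3670 mm (x) by 3220 mm (y) outside-to-outside, with no floor or roof. The front and back walls (the −y and +y sides) span the full width; the two side walls fit between them.

The house frame has a circular hole of radius 344 mm through its front wall, centred at (x = 1695, z = 858).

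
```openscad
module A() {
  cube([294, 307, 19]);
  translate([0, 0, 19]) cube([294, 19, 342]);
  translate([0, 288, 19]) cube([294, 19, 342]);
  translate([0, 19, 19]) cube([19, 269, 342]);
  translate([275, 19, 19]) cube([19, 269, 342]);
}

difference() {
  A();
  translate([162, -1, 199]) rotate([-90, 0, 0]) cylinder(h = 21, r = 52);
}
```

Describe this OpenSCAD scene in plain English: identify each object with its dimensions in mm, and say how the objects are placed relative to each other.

A is an open-topped rectangular box: outside dimensions 294×307×361 mm, with a uniform wall and base thickness of 19 mm. The base is a full 294×307 slab on the floor; four walls sit on top of the base. The front and back walls (the −y and +y sides) span the full width; the two side walls fit between them.

The open box has a circular hole of radius 52 mm through its front wall, centred at (x = 162, z = 199).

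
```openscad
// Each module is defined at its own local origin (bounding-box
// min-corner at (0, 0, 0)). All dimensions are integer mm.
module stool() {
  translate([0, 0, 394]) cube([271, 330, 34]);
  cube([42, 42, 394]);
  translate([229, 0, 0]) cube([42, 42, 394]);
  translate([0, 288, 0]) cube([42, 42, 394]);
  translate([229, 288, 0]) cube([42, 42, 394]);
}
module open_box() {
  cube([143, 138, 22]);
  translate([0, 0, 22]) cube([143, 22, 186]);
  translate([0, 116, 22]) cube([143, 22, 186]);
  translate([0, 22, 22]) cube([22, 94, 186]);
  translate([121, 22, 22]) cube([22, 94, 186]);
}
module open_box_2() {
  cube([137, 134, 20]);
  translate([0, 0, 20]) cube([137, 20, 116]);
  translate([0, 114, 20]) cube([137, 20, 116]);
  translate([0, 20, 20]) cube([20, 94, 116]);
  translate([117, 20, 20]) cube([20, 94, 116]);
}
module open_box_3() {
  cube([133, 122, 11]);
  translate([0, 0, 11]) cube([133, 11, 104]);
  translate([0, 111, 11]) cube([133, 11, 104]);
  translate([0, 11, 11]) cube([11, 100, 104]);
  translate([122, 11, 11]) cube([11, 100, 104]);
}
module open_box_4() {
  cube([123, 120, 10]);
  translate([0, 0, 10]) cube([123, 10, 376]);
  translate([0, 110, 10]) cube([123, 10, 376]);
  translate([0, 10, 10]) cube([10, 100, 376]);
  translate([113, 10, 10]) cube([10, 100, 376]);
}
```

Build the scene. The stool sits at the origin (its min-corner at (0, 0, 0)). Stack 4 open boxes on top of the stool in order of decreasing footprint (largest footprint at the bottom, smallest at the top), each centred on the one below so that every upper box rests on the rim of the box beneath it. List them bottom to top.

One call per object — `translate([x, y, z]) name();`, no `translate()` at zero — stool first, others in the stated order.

stool();
translate([64, 96, 428]) open_box();
translate([67, 98, 636]) open_box_2();
translate([69, 104, 772]) open_box_3();
translate([74, 105, 887]) open_box_4();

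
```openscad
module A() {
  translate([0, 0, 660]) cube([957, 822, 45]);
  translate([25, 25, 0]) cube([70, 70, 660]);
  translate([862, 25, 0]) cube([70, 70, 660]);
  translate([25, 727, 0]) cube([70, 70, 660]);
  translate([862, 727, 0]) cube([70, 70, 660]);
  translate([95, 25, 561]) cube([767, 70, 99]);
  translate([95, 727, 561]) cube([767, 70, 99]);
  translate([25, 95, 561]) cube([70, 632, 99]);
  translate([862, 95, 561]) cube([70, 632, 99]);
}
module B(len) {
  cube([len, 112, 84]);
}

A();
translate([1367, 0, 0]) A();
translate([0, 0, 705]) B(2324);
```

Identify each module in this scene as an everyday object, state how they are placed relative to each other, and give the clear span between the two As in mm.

A is a table. B is a beam. A beam spans the tops of two tables. The clear span between the two tables is 410 mm.

Second table starts at x = 1367; first ends at x = 957; clear span = 1367 − 957 = 410 mm.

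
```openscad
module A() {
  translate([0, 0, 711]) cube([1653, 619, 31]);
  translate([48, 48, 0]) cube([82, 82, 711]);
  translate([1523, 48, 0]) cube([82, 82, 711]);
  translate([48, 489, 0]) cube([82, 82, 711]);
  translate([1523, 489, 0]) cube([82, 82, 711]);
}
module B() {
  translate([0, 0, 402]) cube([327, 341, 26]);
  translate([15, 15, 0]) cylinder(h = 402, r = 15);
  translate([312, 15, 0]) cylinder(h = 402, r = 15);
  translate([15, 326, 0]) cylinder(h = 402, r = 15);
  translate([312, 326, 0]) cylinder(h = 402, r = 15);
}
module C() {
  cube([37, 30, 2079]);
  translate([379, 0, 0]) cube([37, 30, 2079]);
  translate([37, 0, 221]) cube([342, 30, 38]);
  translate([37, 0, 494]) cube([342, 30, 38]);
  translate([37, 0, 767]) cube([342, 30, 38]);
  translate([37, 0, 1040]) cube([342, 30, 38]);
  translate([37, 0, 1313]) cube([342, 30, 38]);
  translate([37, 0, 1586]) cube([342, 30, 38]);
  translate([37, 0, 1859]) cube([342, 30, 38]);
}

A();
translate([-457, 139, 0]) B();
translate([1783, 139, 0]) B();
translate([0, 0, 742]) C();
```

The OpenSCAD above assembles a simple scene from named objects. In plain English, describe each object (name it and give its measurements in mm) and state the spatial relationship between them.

A is a table: top 1653 mm (x) × 619 mm (y), 31 mm thick, upper face at z = 742 mm, on four 82×82 mm square legs, each inset 48 mm from the nearest pair of top edges, running from z = 0 to the bottom of the top.

B is a simple wooden stool: a rectangular seat 327 mm (x) by 341 mm (y), 26 mm thick, top face at z = 428 mm, on four round legs, each 30 mm in diameter. The legs rest on z = 0, each leg's axis is inset half a diameter from the nearest pair of seat edges (so the leg's bounding box is flush with the corner).

C is a straight ladder. Two 37×30 mm vertical rails, 2079 mm tall, stand 416 mm apart (outside-to-outside) with their front faces coplanar on the −y side. 7 rungs, each 30 mm deep and 38 mm tall, span between the inner faces of the rails, front faces flush with the rails. The lowest rung's underside is at z = 221 mm and rungs are spaced 273 mm apart (underside to underside).

Two stools sit around the table at the −x, +x sides. The ladder is on top of the table.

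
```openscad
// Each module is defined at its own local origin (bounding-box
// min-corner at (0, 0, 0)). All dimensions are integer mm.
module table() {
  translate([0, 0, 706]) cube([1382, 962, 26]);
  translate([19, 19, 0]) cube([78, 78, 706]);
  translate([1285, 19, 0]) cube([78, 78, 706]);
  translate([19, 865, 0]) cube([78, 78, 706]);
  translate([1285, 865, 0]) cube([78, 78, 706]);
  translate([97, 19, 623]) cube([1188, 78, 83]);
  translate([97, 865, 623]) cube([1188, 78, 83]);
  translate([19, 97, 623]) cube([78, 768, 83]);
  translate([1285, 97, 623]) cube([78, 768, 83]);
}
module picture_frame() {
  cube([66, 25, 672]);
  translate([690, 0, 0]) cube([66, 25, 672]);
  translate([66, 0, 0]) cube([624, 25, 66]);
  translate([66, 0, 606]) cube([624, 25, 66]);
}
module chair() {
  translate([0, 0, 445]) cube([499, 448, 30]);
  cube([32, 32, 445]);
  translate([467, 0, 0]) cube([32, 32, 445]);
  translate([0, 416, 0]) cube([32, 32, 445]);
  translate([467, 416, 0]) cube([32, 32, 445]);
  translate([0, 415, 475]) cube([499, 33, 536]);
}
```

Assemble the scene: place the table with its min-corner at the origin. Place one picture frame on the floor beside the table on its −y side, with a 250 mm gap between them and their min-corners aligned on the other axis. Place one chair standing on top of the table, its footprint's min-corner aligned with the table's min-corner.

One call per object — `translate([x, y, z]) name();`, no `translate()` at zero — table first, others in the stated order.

table();
translate([0, -275, 0]) picture_frame();
translate([0, 0, 732]) chair();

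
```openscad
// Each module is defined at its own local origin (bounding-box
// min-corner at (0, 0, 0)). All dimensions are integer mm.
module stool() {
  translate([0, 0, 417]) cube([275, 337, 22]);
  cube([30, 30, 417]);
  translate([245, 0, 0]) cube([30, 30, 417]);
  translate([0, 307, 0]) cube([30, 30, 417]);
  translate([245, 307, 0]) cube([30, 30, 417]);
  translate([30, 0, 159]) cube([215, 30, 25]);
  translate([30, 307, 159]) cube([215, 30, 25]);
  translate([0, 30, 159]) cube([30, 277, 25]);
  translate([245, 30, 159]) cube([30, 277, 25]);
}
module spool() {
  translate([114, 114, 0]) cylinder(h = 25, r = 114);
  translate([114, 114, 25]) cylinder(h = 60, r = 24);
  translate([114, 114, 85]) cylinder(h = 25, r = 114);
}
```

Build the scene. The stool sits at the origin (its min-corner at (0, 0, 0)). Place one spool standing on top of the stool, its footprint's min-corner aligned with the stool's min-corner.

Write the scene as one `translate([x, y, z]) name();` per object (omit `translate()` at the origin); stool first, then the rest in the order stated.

stool();
translate([0, 0, 439]) spool();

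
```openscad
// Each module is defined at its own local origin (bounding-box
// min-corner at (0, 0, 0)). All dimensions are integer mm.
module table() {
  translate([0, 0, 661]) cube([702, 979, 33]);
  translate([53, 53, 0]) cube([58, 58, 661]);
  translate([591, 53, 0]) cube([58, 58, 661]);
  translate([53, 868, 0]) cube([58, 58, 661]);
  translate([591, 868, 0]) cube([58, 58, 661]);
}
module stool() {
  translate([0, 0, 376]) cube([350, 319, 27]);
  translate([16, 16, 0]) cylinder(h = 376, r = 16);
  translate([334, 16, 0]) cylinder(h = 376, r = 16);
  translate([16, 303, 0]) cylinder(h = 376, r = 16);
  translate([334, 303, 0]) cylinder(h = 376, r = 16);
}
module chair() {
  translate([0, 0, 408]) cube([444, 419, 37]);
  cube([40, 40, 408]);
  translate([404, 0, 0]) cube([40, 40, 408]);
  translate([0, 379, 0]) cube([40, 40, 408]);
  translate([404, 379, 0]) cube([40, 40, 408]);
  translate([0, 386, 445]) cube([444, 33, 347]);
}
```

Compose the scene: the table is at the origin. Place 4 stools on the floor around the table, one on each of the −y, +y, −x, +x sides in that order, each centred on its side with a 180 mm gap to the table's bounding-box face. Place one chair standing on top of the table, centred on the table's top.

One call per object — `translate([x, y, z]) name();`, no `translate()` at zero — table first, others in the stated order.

table();
translate([176, -499, 0]) stool();
translate([176, 1159, 0]) stool();
translate([-530, 330, 0]) stool();
translate([882, 330, 0]) stool();
translate([129, 280, 694]) chair();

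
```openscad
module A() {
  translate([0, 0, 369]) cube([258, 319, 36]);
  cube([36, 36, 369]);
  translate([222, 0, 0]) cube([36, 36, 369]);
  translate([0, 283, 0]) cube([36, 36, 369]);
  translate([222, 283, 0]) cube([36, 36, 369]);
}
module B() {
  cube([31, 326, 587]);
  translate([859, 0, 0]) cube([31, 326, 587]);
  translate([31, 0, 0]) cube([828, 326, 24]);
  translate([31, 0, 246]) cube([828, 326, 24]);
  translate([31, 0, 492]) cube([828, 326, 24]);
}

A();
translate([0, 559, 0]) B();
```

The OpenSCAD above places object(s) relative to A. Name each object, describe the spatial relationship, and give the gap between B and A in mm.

A is a stool. B is a bookshelf. The bookshelf is on the floor beside the stool on its +y side. The gap between the bookshelf and the stool is 240 mm.

The bookshelf's nearest face is 240 mm from the stool's +y face.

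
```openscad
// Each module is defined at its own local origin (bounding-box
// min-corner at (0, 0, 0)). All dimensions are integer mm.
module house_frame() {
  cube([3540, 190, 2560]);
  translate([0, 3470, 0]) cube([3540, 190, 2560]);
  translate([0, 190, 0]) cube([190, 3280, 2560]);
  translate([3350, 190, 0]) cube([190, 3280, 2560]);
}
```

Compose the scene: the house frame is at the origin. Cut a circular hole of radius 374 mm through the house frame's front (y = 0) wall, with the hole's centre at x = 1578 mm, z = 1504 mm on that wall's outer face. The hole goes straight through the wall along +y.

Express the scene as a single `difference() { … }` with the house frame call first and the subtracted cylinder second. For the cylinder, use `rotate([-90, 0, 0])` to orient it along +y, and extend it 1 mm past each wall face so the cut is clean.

difference() {
  house_frame();
  translate([1578, -1, 1504]) rotate([-90, 0, 0]) cylinder(h = 192, r = 374);
}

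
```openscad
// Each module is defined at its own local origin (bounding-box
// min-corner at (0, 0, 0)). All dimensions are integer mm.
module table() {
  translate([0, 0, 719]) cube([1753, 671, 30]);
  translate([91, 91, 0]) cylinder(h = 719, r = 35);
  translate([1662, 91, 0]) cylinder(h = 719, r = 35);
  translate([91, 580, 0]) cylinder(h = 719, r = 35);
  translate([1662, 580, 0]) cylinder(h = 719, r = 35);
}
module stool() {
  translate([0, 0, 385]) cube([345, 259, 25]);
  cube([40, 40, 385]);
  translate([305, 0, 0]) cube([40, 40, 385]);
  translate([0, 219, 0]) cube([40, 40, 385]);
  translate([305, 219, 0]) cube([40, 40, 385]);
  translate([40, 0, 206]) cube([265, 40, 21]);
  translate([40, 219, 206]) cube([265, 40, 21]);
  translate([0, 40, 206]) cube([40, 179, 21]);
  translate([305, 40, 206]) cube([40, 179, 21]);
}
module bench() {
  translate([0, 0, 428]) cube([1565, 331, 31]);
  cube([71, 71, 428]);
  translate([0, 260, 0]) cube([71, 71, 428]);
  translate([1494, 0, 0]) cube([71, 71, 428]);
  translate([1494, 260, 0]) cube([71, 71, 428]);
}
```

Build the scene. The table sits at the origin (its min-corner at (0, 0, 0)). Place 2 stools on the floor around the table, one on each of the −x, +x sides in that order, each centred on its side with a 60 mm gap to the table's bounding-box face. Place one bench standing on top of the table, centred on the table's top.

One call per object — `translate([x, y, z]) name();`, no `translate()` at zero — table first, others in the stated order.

table();
translate([-405, 206, 0]) stool();
translate([1813, 206, 0]) stool();
translate([94, 170, 749]) bench();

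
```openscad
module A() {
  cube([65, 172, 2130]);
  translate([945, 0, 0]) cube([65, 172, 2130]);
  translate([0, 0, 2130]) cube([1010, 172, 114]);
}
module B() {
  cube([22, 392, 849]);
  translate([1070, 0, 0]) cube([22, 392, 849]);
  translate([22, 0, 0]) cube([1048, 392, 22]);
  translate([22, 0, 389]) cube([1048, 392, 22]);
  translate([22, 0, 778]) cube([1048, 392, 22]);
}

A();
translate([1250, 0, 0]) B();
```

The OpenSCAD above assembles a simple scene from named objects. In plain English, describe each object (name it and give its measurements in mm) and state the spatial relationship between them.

A is a rectangular door frame: two vertical jambs of 65×172 mm section, 2130 mm tall, with a clear opening 880 mm wide between their inner faces. A header 114 mm tall and 172 mm deep lies on top of the jambs and spans the full outside width.

B is an open bookshelf. Two side panels, each 22 mm thick, 392 mm deep and 849 mm tall, stand 1092 mm apart (outside-to-outside). Between them sit 3 shelves, each 22 mm thick and 392 mm deep, spanning the full gap between the sides. The bottom shelf rests on the floor (its underside at z = 0) and the clear gap between one shelf's top and the next shelf's underside is 367 mm.

The bookshelf is on the floor beside the door frame on its +x side.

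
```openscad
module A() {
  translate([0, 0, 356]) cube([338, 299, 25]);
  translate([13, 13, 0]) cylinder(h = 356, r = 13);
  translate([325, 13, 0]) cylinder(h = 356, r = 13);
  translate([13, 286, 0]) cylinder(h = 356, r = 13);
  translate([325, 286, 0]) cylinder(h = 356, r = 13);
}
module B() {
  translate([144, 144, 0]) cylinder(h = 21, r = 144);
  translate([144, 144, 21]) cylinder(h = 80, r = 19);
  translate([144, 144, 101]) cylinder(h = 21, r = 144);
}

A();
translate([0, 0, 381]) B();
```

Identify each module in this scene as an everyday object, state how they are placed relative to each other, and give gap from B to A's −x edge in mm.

The spool's min-x is at 0; the stool's min-x is 0; gap = 0 mm.

A is a stool. B is a spool. The spool is on top of the stool. The gap from the spool to the stool's −x edge is 0 mm.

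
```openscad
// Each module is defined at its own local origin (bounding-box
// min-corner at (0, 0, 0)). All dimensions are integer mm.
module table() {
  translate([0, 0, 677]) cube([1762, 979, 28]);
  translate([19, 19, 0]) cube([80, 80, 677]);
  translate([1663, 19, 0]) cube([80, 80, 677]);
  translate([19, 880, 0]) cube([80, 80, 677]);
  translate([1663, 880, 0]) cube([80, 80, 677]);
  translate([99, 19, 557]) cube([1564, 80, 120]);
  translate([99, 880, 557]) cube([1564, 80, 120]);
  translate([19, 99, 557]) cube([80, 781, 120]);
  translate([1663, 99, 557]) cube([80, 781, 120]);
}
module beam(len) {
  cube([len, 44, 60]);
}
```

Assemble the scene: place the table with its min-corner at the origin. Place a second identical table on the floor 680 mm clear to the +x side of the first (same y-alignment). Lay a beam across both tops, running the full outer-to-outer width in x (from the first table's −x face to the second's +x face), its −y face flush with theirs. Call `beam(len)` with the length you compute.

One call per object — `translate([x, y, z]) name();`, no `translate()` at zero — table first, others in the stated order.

table();
translate([2442, 0, 0]) table();
translate([0, 0, 705]) beam(4204);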